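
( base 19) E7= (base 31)8P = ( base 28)9L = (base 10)273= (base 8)421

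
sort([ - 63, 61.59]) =[ - 63, 61.59]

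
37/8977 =37/8977=0.00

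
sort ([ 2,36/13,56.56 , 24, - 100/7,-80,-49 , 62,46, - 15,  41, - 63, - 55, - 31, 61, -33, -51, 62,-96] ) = [ - 96,-80,-63, - 55, - 51 , - 49, - 33,  -  31 , - 15,-100/7, 2, 36/13 , 24, 41,  46, 56.56,  61, 62,62 ]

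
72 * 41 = 2952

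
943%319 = 305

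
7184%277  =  259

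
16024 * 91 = 1458184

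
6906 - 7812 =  - 906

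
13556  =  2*6778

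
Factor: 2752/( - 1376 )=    - 2=   -2^1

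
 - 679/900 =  - 1+221/900 = -0.75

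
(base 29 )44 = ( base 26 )4G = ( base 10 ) 120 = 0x78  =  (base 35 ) 3f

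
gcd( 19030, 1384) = 346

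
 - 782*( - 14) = 10948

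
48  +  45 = 93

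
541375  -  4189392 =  - 3648017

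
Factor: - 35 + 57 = 2^1 * 11^1  =  22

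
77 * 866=66682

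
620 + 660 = 1280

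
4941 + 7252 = 12193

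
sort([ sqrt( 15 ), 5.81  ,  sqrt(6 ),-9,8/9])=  [ - 9, 8/9, sqrt( 6), sqrt( 15), 5.81 ]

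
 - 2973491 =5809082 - 8782573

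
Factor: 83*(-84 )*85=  - 592620 = - 2^2*3^1*5^1 * 7^1*17^1 * 83^1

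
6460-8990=-2530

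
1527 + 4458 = 5985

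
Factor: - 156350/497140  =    -  295/938 =-  2^( - 1)*5^1*7^( -1)*59^1*67^ ( - 1 )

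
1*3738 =3738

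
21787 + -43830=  - 22043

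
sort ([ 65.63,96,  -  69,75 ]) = [ - 69, 65.63, 75, 96] 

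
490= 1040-550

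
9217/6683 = 1+2534/6683= 1.38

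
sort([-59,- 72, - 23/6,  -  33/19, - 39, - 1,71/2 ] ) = [ - 72, - 59, - 39, - 23/6,-33/19, - 1, 71/2]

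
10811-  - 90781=101592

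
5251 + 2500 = 7751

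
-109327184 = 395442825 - 504770009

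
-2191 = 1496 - 3687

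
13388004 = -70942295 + 84330299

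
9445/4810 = 1 + 927/962  =  1.96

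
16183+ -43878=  - 27695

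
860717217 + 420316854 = 1281034071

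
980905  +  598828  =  1579733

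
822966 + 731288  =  1554254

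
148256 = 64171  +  84085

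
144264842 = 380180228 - 235915386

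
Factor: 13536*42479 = 2^5* 3^2* 47^1 * 107^1*397^1=574995744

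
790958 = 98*8071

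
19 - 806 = - 787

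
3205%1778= 1427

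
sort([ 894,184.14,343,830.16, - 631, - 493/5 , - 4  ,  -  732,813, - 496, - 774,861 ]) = [ - 774, - 732, - 631, - 496, - 493/5, - 4,  184.14,343, 813,830.16,861,894]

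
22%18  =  4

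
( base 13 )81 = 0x69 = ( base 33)36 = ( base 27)3O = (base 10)105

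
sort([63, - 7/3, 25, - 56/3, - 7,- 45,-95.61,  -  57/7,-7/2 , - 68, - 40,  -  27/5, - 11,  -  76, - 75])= [-95.61, - 76, - 75, - 68,-45, -40, - 56/3,-11, - 57/7, - 7, - 27/5, - 7/2,-7/3,25, 63 ]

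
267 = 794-527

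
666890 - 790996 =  - 124106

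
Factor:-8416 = -2^5 *263^1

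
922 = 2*461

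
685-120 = 565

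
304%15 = 4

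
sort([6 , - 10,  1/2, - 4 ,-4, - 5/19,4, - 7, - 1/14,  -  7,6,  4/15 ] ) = [-10, - 7, - 7, - 4, - 4, - 5/19, - 1/14, 4/15,  1/2, 4,  6, 6 ] 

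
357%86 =13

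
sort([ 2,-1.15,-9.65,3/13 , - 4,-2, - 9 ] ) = [ - 9.65, - 9  ,- 4, - 2, - 1.15,3/13, 2] 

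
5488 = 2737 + 2751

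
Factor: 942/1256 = 3/4 = 2^(-2)*3^1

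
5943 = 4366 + 1577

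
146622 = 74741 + 71881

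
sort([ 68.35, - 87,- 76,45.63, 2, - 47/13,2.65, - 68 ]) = [ - 87, - 76, - 68 ,-47/13, 2, 2.65, 45.63 , 68.35]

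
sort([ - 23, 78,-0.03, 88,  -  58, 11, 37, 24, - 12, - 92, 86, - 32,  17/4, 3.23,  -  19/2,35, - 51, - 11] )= [  -  92,-58,  -  51 ,  -  32, - 23, - 12, - 11, - 19/2, - 0.03, 3.23, 17/4, 11,  24,  35, 37, 78, 86,  88] 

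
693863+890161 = 1584024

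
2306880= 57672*40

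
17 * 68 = 1156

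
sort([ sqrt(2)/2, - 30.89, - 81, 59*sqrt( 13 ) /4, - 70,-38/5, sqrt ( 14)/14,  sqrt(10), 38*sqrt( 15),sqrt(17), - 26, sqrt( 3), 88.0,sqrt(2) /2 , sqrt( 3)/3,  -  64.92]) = [  -  81,- 70, - 64.92, - 30.89,-26, - 38/5,sqrt( 14)/14,  sqrt( 3)/3, sqrt(2)/2, sqrt(2)/2,sqrt(3),sqrt( 10),  sqrt(17),  59*sqrt(13)/4 , 88.0, 38* sqrt(15)]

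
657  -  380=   277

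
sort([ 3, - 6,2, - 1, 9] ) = [ - 6, - 1,2,3,9] 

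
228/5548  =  3/73 = 0.04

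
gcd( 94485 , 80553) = 3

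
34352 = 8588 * 4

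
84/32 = 2+5/8 = 2.62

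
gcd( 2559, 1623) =3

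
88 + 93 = 181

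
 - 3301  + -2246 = - 5547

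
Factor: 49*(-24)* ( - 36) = 2^5*  3^3 * 7^2 = 42336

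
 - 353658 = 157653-511311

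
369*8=2952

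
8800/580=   440/29  =  15.17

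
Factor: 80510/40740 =2^ ( - 1)*3^( - 1)*7^( - 1)*83^1= 83/42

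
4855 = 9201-4346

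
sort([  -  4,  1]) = [ - 4, 1] 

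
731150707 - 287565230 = 443585477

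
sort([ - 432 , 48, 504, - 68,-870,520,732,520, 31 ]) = [ - 870, - 432, -68, 31, 48,504, 520, 520, 732]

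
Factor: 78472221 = 3^1*17^1 *283^1*5437^1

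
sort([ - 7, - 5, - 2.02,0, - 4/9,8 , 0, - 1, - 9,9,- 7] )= [ - 9, - 7, - 7, - 5, -2.02, - 1, - 4/9,0,  0, 8,9]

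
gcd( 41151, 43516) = 473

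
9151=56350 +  - 47199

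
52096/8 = 6512= 6512.00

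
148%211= 148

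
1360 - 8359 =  - 6999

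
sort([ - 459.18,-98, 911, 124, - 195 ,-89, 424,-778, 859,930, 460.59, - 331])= [-778, - 459.18, - 331, - 195, - 98, - 89 , 124, 424, 460.59, 859,911,930 ]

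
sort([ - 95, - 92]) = [  -  95, - 92]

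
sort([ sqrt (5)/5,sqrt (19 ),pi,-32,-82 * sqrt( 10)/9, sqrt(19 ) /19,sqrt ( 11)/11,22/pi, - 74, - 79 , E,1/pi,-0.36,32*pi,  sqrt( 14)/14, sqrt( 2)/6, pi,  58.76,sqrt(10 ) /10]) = [-79  , - 74,-32 , - 82*sqrt( 10)/9, -0.36 , sqrt( 19)/19 , sqrt( 2)/6, sqrt(14) /14 , sqrt( 11)/11 , sqrt(10) /10, 1/pi, sqrt( 5)/5 , E, pi  ,  pi, sqrt( 19) , 22/pi , 58.76, 32 * pi ]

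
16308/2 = 8154 = 8154.00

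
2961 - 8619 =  - 5658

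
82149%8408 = 6477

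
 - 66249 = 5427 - 71676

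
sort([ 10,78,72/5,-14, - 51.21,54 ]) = [ - 51.21, - 14,10,72/5,54,78 ]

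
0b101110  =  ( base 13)37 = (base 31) 1f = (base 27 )1J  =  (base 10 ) 46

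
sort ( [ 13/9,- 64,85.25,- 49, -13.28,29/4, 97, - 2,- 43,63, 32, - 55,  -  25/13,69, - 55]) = [ - 64,-55 , - 55, - 49,- 43,- 13.28,-2, -25/13, 13/9, 29/4,32,63, 69,85.25,  97]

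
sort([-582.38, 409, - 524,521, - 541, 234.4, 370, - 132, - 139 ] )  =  [ - 582.38, - 541, - 524, - 139 , - 132, 234.4  ,  370, 409, 521 ] 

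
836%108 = 80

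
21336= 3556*6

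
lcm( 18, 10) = 90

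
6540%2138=126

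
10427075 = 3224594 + 7202481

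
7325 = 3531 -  - 3794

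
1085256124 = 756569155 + 328686969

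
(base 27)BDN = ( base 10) 8393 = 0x20c9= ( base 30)99N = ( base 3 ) 102111212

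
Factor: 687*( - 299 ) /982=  - 2^( - 1)*3^1 * 13^1 * 23^1 *229^1*491^(- 1)  =  - 205413/982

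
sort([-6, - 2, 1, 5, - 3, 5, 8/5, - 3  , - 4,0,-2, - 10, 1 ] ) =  [ - 10, - 6, - 4 , - 3, - 3, - 2, - 2, 0, 1, 1,8/5, 5, 5] 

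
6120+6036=12156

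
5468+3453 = 8921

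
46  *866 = 39836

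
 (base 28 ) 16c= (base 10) 964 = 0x3c4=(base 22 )1li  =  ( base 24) 1G4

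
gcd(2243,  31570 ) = 1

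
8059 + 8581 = 16640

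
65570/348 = 32785/174  =  188.42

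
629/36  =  17 + 17/36 = 17.47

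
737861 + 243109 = 980970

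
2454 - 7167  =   - 4713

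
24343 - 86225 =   -  61882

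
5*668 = 3340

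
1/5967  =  1/5967 = 0.00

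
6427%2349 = 1729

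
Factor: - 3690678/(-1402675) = 2^1*3^1*5^ ( -2) * 19^( - 1 )*83^1*2953^ ( - 1 )*7411^1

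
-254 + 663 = 409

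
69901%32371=5159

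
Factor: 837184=2^6*103^1*127^1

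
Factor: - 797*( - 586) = 2^1*293^1*797^1 = 467042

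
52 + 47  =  99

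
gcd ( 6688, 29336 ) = 152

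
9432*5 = 47160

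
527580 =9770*54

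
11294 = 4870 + 6424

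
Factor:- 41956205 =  - 5^1*2311^1*3631^1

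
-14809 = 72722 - 87531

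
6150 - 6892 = - 742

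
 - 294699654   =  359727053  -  654426707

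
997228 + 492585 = 1489813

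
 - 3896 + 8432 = 4536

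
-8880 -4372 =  - 13252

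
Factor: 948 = 2^2*3^1*79^1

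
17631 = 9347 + 8284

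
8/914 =4/457 = 0.01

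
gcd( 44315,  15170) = 5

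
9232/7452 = 1 +445/1863 = 1.24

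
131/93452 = 131/93452=0.00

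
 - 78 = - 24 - 54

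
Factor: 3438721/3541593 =3^( - 1)*13^1*17^ ( - 1) * 59^ (  -  1)*107^( - 1 )*139^1*173^1 = 312611/321963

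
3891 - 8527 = - 4636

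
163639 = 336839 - 173200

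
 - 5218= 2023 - 7241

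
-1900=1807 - 3707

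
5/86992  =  5/86992 = 0.00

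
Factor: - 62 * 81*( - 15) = 2^1*3^5*5^1*31^1 = 75330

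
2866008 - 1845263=1020745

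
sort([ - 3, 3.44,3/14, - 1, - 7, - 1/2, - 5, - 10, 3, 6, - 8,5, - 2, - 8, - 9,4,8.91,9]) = [ - 10,- 9, - 8, - 8,- 7,-5, - 3, - 2, - 1,-1/2, 3/14,3, 3.44,4,5, 6, 8.91,9 ]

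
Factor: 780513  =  3^1 * 260171^1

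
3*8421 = 25263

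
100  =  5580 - 5480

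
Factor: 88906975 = 5^2*233^1*15263^1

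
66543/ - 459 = -22181/153 = - 144.97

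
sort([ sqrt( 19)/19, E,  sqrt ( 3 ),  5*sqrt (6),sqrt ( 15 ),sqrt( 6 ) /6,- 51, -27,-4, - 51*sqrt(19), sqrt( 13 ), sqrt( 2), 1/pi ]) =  [ - 51*sqrt(19), - 51,-27,-4, sqrt ( 19) /19, 1/pi,sqrt ( 6 ) /6,sqrt(2), sqrt( 3) , E, sqrt ( 13 ),sqrt(15 ) , 5*sqrt(6) ]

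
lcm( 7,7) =7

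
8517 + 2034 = 10551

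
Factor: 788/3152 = 1/4  =  2^(-2)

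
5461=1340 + 4121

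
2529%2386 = 143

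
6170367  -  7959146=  - 1788779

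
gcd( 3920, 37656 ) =8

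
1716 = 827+889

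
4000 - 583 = 3417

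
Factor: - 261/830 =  - 2^( - 1)*3^2*5^( - 1)*29^1 *83^( - 1)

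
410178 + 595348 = 1005526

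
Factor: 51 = 3^1*17^1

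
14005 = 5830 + 8175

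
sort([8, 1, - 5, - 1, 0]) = [-5, - 1, 0, 1,8] 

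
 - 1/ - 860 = 1/860   =  0.00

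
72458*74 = 5361892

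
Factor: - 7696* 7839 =-2^4*3^2*13^2*37^1*67^1 =-60328944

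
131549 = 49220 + 82329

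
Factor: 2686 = 2^1*17^1*79^1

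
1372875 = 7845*175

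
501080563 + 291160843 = 792241406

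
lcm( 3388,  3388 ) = 3388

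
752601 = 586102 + 166499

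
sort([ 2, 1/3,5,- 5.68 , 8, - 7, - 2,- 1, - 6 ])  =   [ - 7,-6, - 5.68 , - 2,- 1,1/3,2,5 , 8 ]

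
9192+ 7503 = 16695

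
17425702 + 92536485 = 109962187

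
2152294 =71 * 30314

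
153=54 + 99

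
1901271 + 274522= 2175793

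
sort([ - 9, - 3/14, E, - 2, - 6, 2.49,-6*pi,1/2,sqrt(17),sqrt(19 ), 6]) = [- 6*pi, - 9, - 6, - 2,-3/14, 1/2,2.49,E,sqrt( 17 ),sqrt( 19), 6]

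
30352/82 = 370 + 6/41 = 370.15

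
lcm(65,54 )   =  3510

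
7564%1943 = 1735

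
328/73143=328/73143 = 0.00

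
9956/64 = 2489/16= 155.56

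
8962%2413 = 1723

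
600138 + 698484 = 1298622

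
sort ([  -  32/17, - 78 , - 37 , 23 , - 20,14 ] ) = [ - 78, - 37, - 20, - 32/17,  14, 23]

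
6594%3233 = 128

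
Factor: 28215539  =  11^1*2565049^1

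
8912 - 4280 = 4632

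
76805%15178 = 915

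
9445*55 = 519475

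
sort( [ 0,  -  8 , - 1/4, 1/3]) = [ -8,-1/4, 0, 1/3]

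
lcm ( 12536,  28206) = 112824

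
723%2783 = 723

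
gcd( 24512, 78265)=1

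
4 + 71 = 75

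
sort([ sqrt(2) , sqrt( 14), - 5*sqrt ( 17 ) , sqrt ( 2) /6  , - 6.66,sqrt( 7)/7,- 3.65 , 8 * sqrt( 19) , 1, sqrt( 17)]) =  [ - 5*sqrt(17) , - 6.66, - 3.65,sqrt( 2 )/6,sqrt( 7)/7, 1,sqrt(2 ), sqrt( 14), sqrt ( 17), 8*sqrt (19 )] 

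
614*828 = 508392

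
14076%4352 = 1020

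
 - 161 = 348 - 509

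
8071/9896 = 8071/9896 = 0.82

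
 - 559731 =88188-647919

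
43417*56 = 2431352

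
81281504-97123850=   -  15842346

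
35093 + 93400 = 128493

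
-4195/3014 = -2 + 1833/3014 = -1.39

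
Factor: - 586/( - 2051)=2^1*7^ (-1) = 2/7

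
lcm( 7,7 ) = 7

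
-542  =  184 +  - 726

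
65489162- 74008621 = -8519459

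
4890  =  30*163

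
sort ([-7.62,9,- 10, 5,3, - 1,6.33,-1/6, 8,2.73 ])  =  [  -  10, - 7.62,-1, - 1/6,  2.73,  3, 5,6.33,8 , 9]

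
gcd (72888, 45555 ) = 9111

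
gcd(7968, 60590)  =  166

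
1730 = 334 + 1396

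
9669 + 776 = 10445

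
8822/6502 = 1 +1160/3251= 1.36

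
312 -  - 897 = 1209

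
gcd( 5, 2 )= 1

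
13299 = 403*33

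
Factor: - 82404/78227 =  - 2^2 * 3^3*7^1*109^1*137^( - 1 )*571^( - 1 )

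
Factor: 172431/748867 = 207/899  =  3^2*23^1*29^( - 1 )*31^( - 1 )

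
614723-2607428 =  -  1992705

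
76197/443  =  76197/443 =172.00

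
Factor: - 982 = -2^1 * 491^1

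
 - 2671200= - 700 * 3816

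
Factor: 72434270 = 2^1*5^1 * 19^1*381233^1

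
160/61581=160/61581=0.00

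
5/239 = 5/239 = 0.02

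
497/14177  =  497/14177 = 0.04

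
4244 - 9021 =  - 4777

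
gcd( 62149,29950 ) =1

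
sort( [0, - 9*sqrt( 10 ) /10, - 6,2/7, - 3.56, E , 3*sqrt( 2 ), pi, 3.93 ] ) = [ - 6,-3.56, - 9*sqrt( 10 ) /10,0,2/7,E,pi,3.93,3*sqrt( 2) ]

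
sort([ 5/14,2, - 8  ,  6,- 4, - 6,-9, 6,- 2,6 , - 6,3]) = [-9 ,  -  8,  -  6, - 6, - 4, - 2 , 5/14, 2,3, 6, 6,6 ]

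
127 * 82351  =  10458577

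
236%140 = 96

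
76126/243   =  76126/243 = 313.28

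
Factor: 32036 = 2^2*8009^1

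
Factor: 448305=3^1*5^1 * 11^2*13^1*19^1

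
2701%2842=2701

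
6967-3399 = 3568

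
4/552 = 1/138   =  0.01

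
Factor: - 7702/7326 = - 3^( - 2)*11^( - 1) * 37^( - 1 )*3851^1 =- 3851/3663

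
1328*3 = 3984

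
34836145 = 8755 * 3979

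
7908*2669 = 21106452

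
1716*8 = 13728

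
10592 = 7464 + 3128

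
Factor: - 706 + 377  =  -7^1 * 47^1  =  - 329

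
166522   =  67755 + 98767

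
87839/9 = 87839/9 = 9759.89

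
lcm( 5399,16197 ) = 16197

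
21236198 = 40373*526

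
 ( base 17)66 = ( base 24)4c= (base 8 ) 154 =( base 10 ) 108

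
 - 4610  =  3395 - 8005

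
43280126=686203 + 42593923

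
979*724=708796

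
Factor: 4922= 2^1*23^1*107^1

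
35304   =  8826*4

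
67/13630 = 67/13630 = 0.00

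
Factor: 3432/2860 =2^1*3^1*5^( - 1)  =  6/5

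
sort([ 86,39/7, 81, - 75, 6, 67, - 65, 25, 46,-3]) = [ - 75,-65 , - 3,  39/7,  6, 25,46,  67, 81,86 ] 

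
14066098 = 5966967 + 8099131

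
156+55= 211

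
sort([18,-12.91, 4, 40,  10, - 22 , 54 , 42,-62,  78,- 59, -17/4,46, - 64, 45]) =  [ - 64, - 62, - 59, - 22, - 12.91, - 17/4,4,10,18, 40,42 , 45, 46, 54 , 78]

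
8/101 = 8/101 = 0.08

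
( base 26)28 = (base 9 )66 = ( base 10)60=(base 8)74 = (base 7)114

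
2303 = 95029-92726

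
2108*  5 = 10540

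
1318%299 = 122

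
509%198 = 113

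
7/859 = 7/859 = 0.01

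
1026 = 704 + 322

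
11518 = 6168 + 5350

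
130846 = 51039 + 79807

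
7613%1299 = 1118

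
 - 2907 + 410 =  - 2497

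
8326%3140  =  2046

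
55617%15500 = 9117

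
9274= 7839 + 1435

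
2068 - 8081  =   - 6013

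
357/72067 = 357/72067  =  0.00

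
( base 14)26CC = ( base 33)69d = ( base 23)CLD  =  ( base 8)15274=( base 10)6844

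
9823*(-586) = -5756278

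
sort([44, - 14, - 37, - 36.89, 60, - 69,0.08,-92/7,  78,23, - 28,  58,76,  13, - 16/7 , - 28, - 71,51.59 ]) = [ - 71, - 69, - 37, - 36.89, - 28, - 28, - 14, - 92/7,  -  16/7, 0.08,13,23 , 44,51.59,58, 60,76,78]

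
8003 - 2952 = 5051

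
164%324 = 164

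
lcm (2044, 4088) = 4088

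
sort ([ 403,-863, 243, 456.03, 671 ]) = [- 863 , 243,403, 456.03, 671 ]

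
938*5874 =5509812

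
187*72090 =13480830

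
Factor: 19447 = 19447^1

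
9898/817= 9898/817 =12.12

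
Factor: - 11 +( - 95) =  - 106 = - 2^1*53^1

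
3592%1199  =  1194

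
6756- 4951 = 1805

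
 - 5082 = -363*14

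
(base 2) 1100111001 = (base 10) 825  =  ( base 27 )13F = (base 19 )258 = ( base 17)2E9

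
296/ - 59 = - 6 + 58/59 = - 5.02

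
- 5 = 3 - 8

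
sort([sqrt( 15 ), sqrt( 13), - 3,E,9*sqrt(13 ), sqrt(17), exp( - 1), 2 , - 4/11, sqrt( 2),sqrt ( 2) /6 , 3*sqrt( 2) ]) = [-3, - 4/11, sqrt( 2)/6, exp( - 1), sqrt( 2 ), 2, E , sqrt(13 ), sqrt( 15 ), sqrt( 17), 3*sqrt( 2 ), 9 * sqrt ( 13 )]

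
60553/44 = 60553/44 = 1376.20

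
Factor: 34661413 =571^1* 60703^1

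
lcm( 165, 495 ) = 495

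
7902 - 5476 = 2426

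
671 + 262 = 933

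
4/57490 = 2/28745 = 0.00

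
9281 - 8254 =1027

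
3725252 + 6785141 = 10510393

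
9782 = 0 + 9782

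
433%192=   49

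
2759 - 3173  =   - 414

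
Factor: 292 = 2^2 * 73^1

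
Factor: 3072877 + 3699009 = 2^1*11^2*27983^1 = 6771886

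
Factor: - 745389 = - 3^3*19^1*1453^1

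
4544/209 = 21  +  155/209 = 21.74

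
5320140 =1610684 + 3709456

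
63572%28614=6344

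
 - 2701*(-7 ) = 18907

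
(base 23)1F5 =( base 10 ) 879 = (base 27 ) 15F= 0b1101101111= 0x36F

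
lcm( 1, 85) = 85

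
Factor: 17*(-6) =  - 2^1*3^1*17^1=-102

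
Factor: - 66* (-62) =2^2 * 3^1 * 11^1 * 31^1  =  4092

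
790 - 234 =556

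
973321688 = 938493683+34828005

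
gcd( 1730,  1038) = 346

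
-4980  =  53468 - 58448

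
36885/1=36885 = 36885.00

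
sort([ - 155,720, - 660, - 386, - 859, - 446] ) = [ - 859, - 660 , - 446, - 386 , - 155,720 ] 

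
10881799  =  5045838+5835961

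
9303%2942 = 477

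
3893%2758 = 1135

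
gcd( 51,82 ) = 1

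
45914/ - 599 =-77+209/599 = -76.65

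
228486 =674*339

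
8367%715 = 502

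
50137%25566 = 24571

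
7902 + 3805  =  11707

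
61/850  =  61/850 =0.07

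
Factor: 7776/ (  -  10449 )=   -  32/43 = - 2^5 * 43^( - 1 )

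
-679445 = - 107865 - 571580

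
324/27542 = 162/13771 = 0.01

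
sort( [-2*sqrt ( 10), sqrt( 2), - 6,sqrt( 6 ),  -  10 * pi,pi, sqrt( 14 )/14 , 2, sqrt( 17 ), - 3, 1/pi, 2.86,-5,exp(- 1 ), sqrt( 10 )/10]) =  [ - 10*pi, - 2*sqrt(10 ),- 6, - 5,-3, sqrt( 14 ) /14,sqrt ( 10 )/10, 1/pi, exp( - 1), sqrt(2), 2, sqrt(6 ), 2.86,pi,  sqrt( 17 )]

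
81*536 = 43416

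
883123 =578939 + 304184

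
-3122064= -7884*396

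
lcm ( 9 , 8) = 72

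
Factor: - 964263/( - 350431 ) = 3^1*293^1 *1097^1*350431^( - 1) 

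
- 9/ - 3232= 9/3232 = 0.00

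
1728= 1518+210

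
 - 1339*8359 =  - 11192701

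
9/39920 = 9/39920 = 0.00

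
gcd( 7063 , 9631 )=1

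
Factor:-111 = - 3^1 * 37^1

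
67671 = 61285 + 6386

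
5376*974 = 5236224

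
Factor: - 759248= - 2^4* 7^1*6779^1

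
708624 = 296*2394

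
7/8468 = 7/8468 = 0.00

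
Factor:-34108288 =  - 2^7*43^1 * 6197^1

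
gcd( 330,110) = 110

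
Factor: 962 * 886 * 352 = 2^7*11^1*13^1*37^1*443^1 = 300020864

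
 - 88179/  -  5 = 17635+4/5 = 17635.80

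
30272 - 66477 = -36205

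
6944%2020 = 884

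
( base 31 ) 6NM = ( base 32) 6b5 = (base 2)1100101100101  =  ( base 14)2525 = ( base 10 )6501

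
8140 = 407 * 20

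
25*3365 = 84125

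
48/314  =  24/157 =0.15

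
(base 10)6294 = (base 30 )6TO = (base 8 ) 14226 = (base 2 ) 1100010010110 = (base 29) 7e1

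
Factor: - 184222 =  -2^1*92111^1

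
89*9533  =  848437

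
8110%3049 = 2012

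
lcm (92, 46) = 92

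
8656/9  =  8656/9  =  961.78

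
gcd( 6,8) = 2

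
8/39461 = 8/39461 = 0.00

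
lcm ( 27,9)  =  27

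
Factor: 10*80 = 2^5*5^2 =800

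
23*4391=100993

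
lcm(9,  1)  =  9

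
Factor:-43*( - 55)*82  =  193930 = 2^1  *  5^1* 11^1*41^1*43^1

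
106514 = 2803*38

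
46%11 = 2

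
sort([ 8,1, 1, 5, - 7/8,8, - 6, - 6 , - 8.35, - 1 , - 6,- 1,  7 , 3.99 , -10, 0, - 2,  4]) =[-10,-8.35, - 6,-6, - 6, - 2, - 1, - 1,-7/8,  0, 1,1,3.99, 4, 5, 7,8,8 ]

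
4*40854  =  163416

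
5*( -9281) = -46405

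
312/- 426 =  - 52/71 = - 0.73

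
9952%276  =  16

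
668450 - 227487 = 440963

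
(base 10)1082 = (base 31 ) 13S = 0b10000111010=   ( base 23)211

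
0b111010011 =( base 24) JB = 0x1D3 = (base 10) 467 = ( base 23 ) k7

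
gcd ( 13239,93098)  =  1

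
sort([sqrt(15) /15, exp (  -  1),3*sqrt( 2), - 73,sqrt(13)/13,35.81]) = [ - 73,sqrt(15)/15,sqrt(13 )/13,exp(-1),3 * sqrt(2), 35.81]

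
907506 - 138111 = 769395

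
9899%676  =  435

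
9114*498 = 4538772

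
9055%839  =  665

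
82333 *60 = 4939980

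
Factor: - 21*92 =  - 1932  =  - 2^2*3^1*7^1*23^1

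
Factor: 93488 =2^4*5843^1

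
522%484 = 38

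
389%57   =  47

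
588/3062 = 294/1531 = 0.19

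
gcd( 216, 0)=216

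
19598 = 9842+9756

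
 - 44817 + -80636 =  - 125453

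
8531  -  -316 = 8847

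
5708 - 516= 5192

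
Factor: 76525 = 5^2*3061^1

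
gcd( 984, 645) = 3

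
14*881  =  12334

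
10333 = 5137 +5196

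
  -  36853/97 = -36853/97 = - 379.93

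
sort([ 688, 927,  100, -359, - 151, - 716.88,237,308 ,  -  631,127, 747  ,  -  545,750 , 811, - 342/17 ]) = [ - 716.88, - 631, - 545, - 359, - 151, - 342/17,100,  127 , 237, 308, 688,747,  750,  811, 927]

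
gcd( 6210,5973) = 3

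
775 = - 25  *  ( - 31)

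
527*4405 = 2321435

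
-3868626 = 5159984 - 9028610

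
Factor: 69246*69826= 2^2 * 3^2*3847^1*34913^1 = 4835171196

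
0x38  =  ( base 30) 1q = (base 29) 1r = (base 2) 111000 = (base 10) 56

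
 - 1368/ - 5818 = 684/2909 = 0.24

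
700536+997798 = 1698334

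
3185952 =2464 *1293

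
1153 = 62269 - 61116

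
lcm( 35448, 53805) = 3013080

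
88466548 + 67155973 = 155622521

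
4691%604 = 463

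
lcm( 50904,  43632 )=305424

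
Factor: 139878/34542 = 101^( - 1 )*409^1 = 409/101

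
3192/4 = 798 = 798.00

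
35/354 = 35/354 = 0.10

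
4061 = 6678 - 2617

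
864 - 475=389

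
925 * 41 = 37925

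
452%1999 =452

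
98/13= 7 + 7/13 = 7.54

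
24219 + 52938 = 77157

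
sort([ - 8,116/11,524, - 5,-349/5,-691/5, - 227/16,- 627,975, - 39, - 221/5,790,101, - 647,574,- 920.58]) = [ - 920.58, - 647, - 627, - 691/5, - 349/5, - 221/5, - 39, - 227/16, - 8,- 5, 116/11,101,524,574,790,975]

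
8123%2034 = 2021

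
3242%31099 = 3242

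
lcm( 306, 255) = 1530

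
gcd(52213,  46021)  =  1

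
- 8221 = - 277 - 7944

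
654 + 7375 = 8029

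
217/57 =3+46/57 = 3.81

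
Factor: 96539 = 19^1*5081^1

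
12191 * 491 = 5985781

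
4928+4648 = 9576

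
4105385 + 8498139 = 12603524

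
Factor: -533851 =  -17^1*31^1 *1013^1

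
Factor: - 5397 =-3^1*7^1 * 257^1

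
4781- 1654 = 3127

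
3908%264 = 212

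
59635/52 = 59635/52 = 1146.83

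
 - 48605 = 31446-80051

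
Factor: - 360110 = -2^1*5^1 * 36011^1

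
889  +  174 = 1063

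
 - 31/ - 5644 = 31/5644 = 0.01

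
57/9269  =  57/9269 = 0.01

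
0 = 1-1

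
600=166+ 434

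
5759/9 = 639 + 8/9 = 639.89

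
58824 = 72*817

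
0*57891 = 0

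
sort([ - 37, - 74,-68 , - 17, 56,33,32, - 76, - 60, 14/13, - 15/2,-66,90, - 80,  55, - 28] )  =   [ - 80, - 76, - 74, - 68, - 66 ,-60, - 37, - 28, - 17, - 15/2 , 14/13,32,33, 55 , 56  ,  90]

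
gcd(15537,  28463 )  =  1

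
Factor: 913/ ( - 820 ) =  - 2^(  -  2)*5^(  -  1 )*11^1*41^ (-1 )*83^1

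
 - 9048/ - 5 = 1809 + 3/5  =  1809.60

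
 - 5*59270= - 296350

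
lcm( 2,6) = 6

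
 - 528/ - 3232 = 33/202  =  0.16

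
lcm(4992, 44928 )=44928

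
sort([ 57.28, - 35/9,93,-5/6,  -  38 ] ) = [ - 38,-35/9,-5/6,57.28, 93 ]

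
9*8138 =73242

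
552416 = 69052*8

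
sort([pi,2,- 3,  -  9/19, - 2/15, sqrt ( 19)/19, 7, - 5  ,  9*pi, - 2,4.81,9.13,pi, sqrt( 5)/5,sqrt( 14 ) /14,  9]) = [ - 5, - 3 , - 2,-9/19, - 2/15,sqrt( 19)/19, sqrt(14)/14, sqrt( 5 )/5,2,pi, pi , 4.81,7,9,9.13,9 * pi]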